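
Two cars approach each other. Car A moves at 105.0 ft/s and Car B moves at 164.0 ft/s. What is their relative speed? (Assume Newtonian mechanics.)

v_rel = v_A + v_B = 105.0 + 164.0 = 269.0 ft/s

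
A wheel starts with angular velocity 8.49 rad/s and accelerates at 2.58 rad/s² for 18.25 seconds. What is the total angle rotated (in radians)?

θ = ω₀t + ½αt² = 8.49×18.25 + ½×2.58×18.25² = 584.59 rad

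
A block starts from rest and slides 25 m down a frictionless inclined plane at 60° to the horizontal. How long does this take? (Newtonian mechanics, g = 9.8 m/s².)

a = g sin(θ) = 9.8 × sin(60°) = 8.487 m/s²
t = √(2d/a) = √(2 × 25 / 8.487) = 2.43 s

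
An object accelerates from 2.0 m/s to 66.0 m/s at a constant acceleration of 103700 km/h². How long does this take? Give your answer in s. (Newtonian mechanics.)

a = 103700 km/h² × 7.716049382716049e-05 = 8.00154 m/s²
t = (v - v₀) / a = (66.0 - 2.0) / 8.00154 = 7.998 s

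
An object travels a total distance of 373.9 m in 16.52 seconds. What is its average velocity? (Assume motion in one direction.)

v_avg = Δd / Δt = 373.9 / 16.52 = 22.63 m/s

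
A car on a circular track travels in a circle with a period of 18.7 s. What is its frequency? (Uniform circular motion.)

f = 1/T = 1/18.7 = 0.0535 Hz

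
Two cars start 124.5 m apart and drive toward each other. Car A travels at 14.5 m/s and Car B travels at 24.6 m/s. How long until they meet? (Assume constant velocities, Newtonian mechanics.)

Combined speed: v_combined = 14.5 + 24.6 = 39.1 m/s
Time to meet: t = d/v_combined = 124.5/39.1 = 3.18 s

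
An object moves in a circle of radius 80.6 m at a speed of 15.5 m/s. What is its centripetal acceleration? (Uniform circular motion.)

a_c = v²/r = 15.5²/80.6 = 240.25/80.6 = 2.98 m/s²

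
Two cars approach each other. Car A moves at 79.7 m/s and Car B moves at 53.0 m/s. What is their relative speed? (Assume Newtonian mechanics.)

v_rel = v_A + v_B = 79.7 + 53.0 = 132.7 m/s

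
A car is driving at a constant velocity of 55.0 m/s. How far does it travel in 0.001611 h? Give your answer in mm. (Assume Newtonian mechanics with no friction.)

t = 0.001611 h × 3600.0 = 5.7996 s
d = v × t = 55.0 × 5.7996 = 318.978 m
d = 318.978 m / 0.001 = 319000 mm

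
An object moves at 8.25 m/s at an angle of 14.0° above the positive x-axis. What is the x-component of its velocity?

vₓ = v cos(θ) = 8.25 × cos(14.0°) = 8.0 m/s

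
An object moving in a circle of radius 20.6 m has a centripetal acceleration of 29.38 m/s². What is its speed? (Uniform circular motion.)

v = √(a_c × r) = √(29.38 × 20.6) = 24.6 m/s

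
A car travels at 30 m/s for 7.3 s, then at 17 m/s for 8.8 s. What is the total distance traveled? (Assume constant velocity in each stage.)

d₁ = v₁t₁ = 30 × 7.3 = 219.0 m
d₂ = v₂t₂ = 17 × 8.8 = 149.6 m
d_total = 219.0 + 149.6 = 368.6 m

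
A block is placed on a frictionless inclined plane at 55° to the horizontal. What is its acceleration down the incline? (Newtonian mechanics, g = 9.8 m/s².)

a = g sin(θ) = 9.8 × sin(55°) = 9.8 × 0.8192 = 8.03 m/s²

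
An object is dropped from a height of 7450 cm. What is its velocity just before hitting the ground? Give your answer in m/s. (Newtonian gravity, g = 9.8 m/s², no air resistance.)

h = 7450 cm × 0.01 = 74.5 m
v = √(2gh) = √(2 × 9.8 × 74.5) = 38.21 m/s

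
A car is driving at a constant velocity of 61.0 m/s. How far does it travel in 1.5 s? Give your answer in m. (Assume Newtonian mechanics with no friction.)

d = v × t = 61.0 × 1.5 = 91.5 m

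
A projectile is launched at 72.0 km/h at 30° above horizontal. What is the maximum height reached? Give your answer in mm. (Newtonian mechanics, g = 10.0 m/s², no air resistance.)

v₀ = 72.0 km/h × 0.2777777777777778 = 20.0 m/s
H = v₀² × sin²(θ) / (2g) = 20.0² × sin(30°)² / (2 × 10.0) = 400.0 × 0.25 / 20.0 = 5.0 m
H = 5.0 m / 0.001 = 5000 mm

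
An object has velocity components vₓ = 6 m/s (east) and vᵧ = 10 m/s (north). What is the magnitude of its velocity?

|v| = √(vₓ² + vᵧ²) = √(6² + 10²) = √(136) = 11.66 m/s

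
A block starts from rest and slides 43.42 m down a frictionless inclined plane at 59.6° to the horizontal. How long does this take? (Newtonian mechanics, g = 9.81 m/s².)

a = g sin(θ) = 9.81 × sin(59.6°) = 8.4613 m/s²
t = √(2d/a) = √(2 × 43.42 / 8.4613) = 3.2 s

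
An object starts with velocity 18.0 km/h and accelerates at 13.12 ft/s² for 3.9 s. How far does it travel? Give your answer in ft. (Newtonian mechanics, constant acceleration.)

v₀ = 18.0 km/h × 0.2777777777777778 = 5.0 m/s
a = 13.12 ft/s² × 0.3048 = 3.99898 m/s²
d = v₀ × t + ½ × a × t² = 5.0 × 3.9 + 0.5 × 3.99898 × 3.9² = 49.9122 m
d = 49.9122 m / 0.3048 = 163.8 ft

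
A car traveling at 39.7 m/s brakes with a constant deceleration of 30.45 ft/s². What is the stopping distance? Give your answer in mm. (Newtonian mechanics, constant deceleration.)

a = 30.45 ft/s² × 0.3048 = 9.28116 m/s²
d = v₀² / (2a) = 39.7² / (2 × 9.28116) = 1576.09 / 18.5623 = 84.9081 m
d = 84.9081 m / 0.001 = 84910 mm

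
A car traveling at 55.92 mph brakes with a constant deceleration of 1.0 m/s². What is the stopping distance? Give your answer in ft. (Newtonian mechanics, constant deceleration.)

v₀ = 55.92 mph × 0.44704 = 24.9985 m/s
d = v₀² / (2a) = 24.9985² / (2 × 1.0) = 624.925 / 2.0 = 312.462 m
d = 312.462 m / 0.3048 = 1025 ft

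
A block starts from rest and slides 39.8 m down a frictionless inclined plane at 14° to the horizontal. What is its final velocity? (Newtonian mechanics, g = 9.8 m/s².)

a = g sin(θ) = 9.8 × sin(14°) = 2.3708 m/s²
v = √(2ad) = √(2 × 2.3708 × 39.8) = 13.74 m/s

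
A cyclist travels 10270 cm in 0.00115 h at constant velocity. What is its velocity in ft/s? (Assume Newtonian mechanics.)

d = 10270 cm × 0.01 = 102.7 m
t = 0.00115 h × 3600.0 = 4.14 s
v = d / t = 102.7 / 4.14 = 24.8068 m/s
v = 24.8068 m/s / 0.3048 = 81.39 ft/s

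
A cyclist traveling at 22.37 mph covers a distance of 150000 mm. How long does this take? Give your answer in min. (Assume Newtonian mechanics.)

d = 150000 mm × 0.001 = 150.0 m
v = 22.37 mph × 0.44704 = 10.0003 m/s
t = d / v = 150.0 / 10.0003 = 14.9996 s
t = 14.9996 s / 60.0 = 0.25 min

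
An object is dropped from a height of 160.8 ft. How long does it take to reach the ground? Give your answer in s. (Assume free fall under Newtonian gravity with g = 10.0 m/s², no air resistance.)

h = 160.8 ft × 0.3048 = 49.0118 m
t = √(2h/g) = √(2 × 49.0118 / 10.0) = 3.131 s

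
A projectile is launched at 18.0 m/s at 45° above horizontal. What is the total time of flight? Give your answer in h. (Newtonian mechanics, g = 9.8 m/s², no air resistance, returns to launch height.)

T = 2 × v₀ × sin(θ) / g = 2 × 18.0 × sin(45°) / 9.8 = 2 × 18.0 × 0.707107 / 9.8 = 2.59754 s
T = 2.59754 s / 3600.0 = 0.0007215 h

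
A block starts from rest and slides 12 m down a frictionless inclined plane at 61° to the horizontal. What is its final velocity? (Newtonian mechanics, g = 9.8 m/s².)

a = g sin(θ) = 9.8 × sin(61°) = 8.5713 m/s²
v = √(2ad) = √(2 × 8.5713 × 12) = 14.34 m/s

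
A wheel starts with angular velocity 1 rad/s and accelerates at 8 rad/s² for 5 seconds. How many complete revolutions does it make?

θ = ω₀t + ½αt² = 1×5 + ½×8×5² = 105.0 rad
Total revolutions = θ/(2π) = 105.0/(2π) = 16.71
Complete revolutions = ⌊16.71⌋ = 16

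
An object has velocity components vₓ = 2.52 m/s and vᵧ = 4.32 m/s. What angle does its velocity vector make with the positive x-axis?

θ = arctan(vᵧ/vₓ) = arctan(4.32/2.52) = 59.74°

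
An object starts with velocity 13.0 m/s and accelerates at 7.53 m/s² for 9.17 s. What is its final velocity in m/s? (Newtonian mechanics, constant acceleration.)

v = v₀ + a × t = 13.0 + 7.53 × 9.17 = 82.05 m/s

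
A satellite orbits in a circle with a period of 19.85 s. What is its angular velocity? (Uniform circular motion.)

ω = 2π/T = 2π/19.85 = 0.3165 rad/s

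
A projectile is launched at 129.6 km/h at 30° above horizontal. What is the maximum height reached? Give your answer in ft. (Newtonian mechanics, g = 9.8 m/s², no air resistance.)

v₀ = 129.6 km/h × 0.2777777777777778 = 36.0 m/s
H = v₀² × sin²(θ) / (2g) = 36.0² × sin(30°)² / (2 × 9.8) = 1296.0 × 0.25 / 19.6 = 16.5306 m
H = 16.5306 m / 0.3048 = 54.23 ft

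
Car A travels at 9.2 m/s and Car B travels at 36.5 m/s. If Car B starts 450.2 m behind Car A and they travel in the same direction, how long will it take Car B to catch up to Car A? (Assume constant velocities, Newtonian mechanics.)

Relative speed: v_rel = 36.5 - 9.2 = 27.3 m/s
Time to catch: t = d₀/v_rel = 450.2/27.3 = 16.49 s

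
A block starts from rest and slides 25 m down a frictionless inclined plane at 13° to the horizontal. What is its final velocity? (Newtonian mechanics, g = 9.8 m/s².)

a = g sin(θ) = 9.8 × sin(13°) = 2.2045 m/s²
v = √(2ad) = √(2 × 2.2045 × 25) = 10.5 m/s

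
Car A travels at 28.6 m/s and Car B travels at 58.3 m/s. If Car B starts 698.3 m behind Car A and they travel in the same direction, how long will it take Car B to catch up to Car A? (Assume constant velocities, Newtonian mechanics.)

Relative speed: v_rel = 58.3 - 28.6 = 29.7 m/s
Time to catch: t = d₀/v_rel = 698.3/29.7 = 23.51 s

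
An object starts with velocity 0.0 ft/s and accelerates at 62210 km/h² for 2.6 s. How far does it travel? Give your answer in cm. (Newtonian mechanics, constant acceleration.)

v₀ = 0.0 ft/s × 0.3048 = 0.0 m/s
a = 62210 km/h² × 7.716049382716049e-05 = 4.80015 m/s²
d = v₀ × t + ½ × a × t² = 0.0 × 2.6 + 0.5 × 4.80015 × 2.6² = 16.2245 m
d = 16.2245 m / 0.01 = 1622 cm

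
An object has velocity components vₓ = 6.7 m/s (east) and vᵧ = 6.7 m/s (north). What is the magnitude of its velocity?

|v| = √(vₓ² + vᵧ²) = √(6.7² + 6.7²) = √(89.78) = 9.48 m/s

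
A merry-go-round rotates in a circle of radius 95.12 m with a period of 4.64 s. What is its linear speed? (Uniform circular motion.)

v = 2πr/T = 2π×95.12/4.64 = 128.81 m/s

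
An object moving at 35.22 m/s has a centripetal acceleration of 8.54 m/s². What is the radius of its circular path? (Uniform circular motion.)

r = v²/a_c = 35.22²/8.54 = 145.25 m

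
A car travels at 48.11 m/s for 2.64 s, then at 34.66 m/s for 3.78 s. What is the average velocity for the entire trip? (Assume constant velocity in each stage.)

d₁ = v₁t₁ = 48.11 × 2.64 = 127.0104 m
d₂ = v₂t₂ = 34.66 × 3.78 = 131.0148 m
d_total = 258.0252 m, t_total = 6.42 s
v_avg = d_total/t_total = 258.0252/6.42 = 40.19 m/s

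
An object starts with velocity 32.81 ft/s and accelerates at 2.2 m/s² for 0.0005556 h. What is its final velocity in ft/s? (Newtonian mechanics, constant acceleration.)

v₀ = 32.81 ft/s × 0.3048 = 10.0005 m/s
t = 0.0005556 h × 3600.0 = 2.00016 s
v = v₀ + a × t = 10.0005 + 2.2 × 2.00016 = 14.4009 m/s
v = 14.4009 m/s / 0.3048 = 47.25 ft/s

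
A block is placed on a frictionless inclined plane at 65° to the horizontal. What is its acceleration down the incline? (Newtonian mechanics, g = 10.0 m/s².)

a = g sin(θ) = 10.0 × sin(65°) = 10.0 × 0.9063 = 9.06 m/s²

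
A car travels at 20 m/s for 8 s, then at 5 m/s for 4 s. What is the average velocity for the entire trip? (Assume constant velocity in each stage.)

d₁ = v₁t₁ = 20 × 8 = 160 m
d₂ = v₂t₂ = 5 × 4 = 20 m
d_total = 180 m, t_total = 12 s
v_avg = d_total/t_total = 180/12 = 15.0 m/s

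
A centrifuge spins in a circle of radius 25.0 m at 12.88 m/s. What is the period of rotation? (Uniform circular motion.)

T = 2πr/v = 2π×25.0/12.88 = 12.2 s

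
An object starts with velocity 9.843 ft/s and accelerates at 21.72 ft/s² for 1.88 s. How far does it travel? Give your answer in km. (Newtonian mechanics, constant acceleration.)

v₀ = 9.843 ft/s × 0.3048 = 3.00015 m/s
a = 21.72 ft/s² × 0.3048 = 6.62026 m/s²
d = v₀ × t + ½ × a × t² = 3.00015 × 1.88 + 0.5 × 6.62026 × 1.88² = 17.3396 m
d = 17.3396 m / 1000.0 = 0.01734 km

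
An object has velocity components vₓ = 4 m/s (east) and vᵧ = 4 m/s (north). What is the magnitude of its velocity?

|v| = √(vₓ² + vᵧ²) = √(4² + 4²) = √(32) = 5.66 m/s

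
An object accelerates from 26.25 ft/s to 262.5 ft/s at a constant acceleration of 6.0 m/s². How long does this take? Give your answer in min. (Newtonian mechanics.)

v₀ = 26.25 ft/s × 0.3048 = 8.001 m/s
v = 262.5 ft/s × 0.3048 = 80.01 m/s
t = (v - v₀) / a = (80.01 - 8.001) / 6.0 = 12.0015 s
t = 12.0015 s / 60.0 = 0.2 min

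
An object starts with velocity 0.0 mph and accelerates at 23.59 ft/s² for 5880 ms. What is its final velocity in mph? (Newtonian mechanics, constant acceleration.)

v₀ = 0.0 mph × 0.44704 = 0.0 m/s
a = 23.59 ft/s² × 0.3048 = 7.19023 m/s²
t = 5880 ms × 0.001 = 5.88 s
v = v₀ + a × t = 0.0 + 7.19023 × 5.88 = 42.2786 m/s
v = 42.2786 m/s / 0.44704 = 94.57 mph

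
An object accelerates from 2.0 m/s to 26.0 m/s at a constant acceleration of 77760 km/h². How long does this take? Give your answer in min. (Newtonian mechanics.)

a = 77760 km/h² × 7.716049382716049e-05 = 6.0 m/s²
t = (v - v₀) / a = (26.0 - 2.0) / 6.0 = 4.0 s
t = 4.0 s / 60.0 = 0.06667 min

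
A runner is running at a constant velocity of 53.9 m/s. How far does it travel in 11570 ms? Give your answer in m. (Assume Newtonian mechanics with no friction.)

t = 11570 ms × 0.001 = 11.57 s
d = v × t = 53.9 × 11.57 = 623.6 m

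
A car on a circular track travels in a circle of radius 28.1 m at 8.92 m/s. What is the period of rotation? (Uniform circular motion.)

T = 2πr/v = 2π×28.1/8.92 = 19.79 s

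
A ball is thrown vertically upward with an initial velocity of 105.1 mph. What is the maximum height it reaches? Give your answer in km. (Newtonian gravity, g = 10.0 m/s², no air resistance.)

v₀ = 105.1 mph × 0.44704 = 46.9839 m/s
h_max = v₀² / (2g) = 46.9839² / (2 × 10.0) = 2207.49 / 20.0 = 110.374 m
h_max = 110.374 m / 1000.0 = 0.1104 km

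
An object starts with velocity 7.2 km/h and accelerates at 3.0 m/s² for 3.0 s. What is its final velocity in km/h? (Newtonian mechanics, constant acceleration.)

v₀ = 7.2 km/h × 0.2777777777777778 = 2.0 m/s
v = v₀ + a × t = 2.0 + 3.0 × 3.0 = 11.0 m/s
v = 11.0 m/s / 0.2777777777777778 = 39.6 km/h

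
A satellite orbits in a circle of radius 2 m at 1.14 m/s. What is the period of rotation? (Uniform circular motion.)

T = 2πr/v = 2π×2/1.14 = 11.02 s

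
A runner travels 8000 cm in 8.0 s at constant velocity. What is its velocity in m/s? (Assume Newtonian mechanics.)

d = 8000 cm × 0.01 = 80.0 m
v = d / t = 80.0 / 8.0 = 10.0 m/s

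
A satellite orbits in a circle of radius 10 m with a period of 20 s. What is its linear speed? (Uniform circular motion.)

v = 2πr/T = 2π×10/20 = 3.14 m/s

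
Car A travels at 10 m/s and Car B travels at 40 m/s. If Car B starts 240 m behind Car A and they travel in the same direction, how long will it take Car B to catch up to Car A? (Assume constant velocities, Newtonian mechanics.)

Relative speed: v_rel = 40 - 10 = 30 m/s
Time to catch: t = d₀/v_rel = 240/30 = 8.0 s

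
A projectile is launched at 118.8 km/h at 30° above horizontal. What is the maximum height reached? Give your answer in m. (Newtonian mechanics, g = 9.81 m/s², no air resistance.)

v₀ = 118.8 km/h × 0.2777777777777778 = 33.0 m/s
H = v₀² × sin²(θ) / (2g) = 33.0² × sin(30°)² / (2 × 9.81) = 1089.0 × 0.25 / 19.62 = 13.88 m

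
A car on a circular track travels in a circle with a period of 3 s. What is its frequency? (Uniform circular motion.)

f = 1/T = 1/3 = 0.3333 Hz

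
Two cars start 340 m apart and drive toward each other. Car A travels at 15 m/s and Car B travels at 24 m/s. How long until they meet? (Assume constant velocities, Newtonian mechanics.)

Combined speed: v_combined = 15 + 24 = 39 m/s
Time to meet: t = d/v_combined = 340/39 = 8.72 s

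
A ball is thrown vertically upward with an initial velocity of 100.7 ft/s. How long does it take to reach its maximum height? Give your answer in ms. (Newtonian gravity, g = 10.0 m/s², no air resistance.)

v₀ = 100.7 ft/s × 0.3048 = 30.6934 m/s
t_up = v₀ / g = 30.6934 / 10.0 = 3.06934 s
t_up = 3.06934 s / 0.001 = 3069 ms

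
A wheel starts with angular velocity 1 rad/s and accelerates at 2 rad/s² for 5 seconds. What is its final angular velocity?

ω = ω₀ + αt = 1 + 2 × 5 = 11 rad/s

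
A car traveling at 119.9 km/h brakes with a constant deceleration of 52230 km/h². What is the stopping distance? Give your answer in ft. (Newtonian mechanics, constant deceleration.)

v₀ = 119.9 km/h × 0.2777777777777778 = 33.3056 m/s
a = 52230 km/h² × 7.716049382716049e-05 = 4.03009 m/s²
d = v₀² / (2a) = 33.3056² / (2 × 4.03009) = 1109.26 / 8.06018 = 137.622 m
d = 137.622 m / 0.3048 = 451.5 ft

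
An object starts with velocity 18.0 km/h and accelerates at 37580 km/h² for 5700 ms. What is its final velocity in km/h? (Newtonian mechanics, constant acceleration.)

v₀ = 18.0 km/h × 0.2777777777777778 = 5.0 m/s
a = 37580 km/h² × 7.716049382716049e-05 = 2.89969 m/s²
t = 5700 ms × 0.001 = 5.7 s
v = v₀ + a × t = 5.0 + 2.89969 × 5.7 = 21.5282 m/s
v = 21.5282 m/s / 0.2777777777777778 = 77.5 km/h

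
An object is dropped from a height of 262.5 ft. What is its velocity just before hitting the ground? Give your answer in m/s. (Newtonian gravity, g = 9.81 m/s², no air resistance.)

h = 262.5 ft × 0.3048 = 80.01 m
v = √(2gh) = √(2 × 9.81 × 80.01) = 39.62 m/s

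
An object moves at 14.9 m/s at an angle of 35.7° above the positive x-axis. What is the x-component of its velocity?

vₓ = v cos(θ) = 14.9 × cos(35.7°) = 12.1 m/s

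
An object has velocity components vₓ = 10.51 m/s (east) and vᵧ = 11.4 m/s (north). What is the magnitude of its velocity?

|v| = √(vₓ² + vᵧ²) = √(10.51² + 11.4²) = √(240.4201) = 15.51 m/s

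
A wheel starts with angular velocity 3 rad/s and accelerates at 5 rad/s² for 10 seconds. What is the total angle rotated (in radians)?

θ = ω₀t + ½αt² = 3×10 + ½×5×10² = 280.0 rad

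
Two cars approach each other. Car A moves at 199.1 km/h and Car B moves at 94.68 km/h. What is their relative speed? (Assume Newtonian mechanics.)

v_rel = v_A + v_B = 199.1 + 94.68 = 293.78 km/h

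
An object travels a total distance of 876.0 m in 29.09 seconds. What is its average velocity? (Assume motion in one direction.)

v_avg = Δd / Δt = 876.0 / 29.09 = 30.11 m/s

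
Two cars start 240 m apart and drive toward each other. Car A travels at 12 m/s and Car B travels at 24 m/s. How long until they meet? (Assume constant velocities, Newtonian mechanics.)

Combined speed: v_combined = 12 + 24 = 36 m/s
Time to meet: t = d/v_combined = 240/36 = 6.67 s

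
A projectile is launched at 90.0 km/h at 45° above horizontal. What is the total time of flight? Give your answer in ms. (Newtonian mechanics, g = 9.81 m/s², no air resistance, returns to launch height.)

v₀ = 90.0 km/h × 0.2777777777777778 = 25.0 m/s
T = 2 × v₀ × sin(θ) / g = 2 × 25.0 × sin(45°) / 9.81 = 2 × 25.0 × 0.707107 / 9.81 = 3.60401 s
T = 3.60401 s / 0.001 = 3604 ms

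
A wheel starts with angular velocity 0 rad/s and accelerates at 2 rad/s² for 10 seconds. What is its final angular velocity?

ω = ω₀ + αt = 0 + 2 × 10 = 20 rad/s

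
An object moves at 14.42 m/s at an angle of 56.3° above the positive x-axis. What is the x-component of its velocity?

vₓ = v cos(θ) = 14.42 × cos(56.3°) = 8.0 m/s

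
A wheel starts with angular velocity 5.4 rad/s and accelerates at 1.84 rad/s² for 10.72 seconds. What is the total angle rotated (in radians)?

θ = ω₀t + ½αt² = 5.4×10.72 + ½×1.84×10.72² = 163.61 rad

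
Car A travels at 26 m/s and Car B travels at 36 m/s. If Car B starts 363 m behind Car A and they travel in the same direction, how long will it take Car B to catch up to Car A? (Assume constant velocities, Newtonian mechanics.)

Relative speed: v_rel = 36 - 26 = 10 m/s
Time to catch: t = d₀/v_rel = 363/10 = 36.3 s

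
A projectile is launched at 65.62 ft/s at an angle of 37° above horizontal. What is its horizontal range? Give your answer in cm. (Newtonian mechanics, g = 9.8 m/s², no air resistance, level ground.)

v₀ = 65.62 ft/s × 0.3048 = 20.001 m/s
R = v₀² × sin(2θ) / g = 20.001² × sin(2 × 37°) / 9.8 = 400.04 × 0.961262 / 9.8 = 39.2391 m
R = 39.2391 m / 0.01 = 3924 cm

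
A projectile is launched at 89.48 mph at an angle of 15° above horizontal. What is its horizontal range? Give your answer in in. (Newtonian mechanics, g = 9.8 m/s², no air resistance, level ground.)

v₀ = 89.48 mph × 0.44704 = 40.0011 m/s
R = v₀² × sin(2θ) / g = 40.0011² × sin(2 × 15°) / 9.8 = 1600.09 × 0.5 / 9.8 = 81.6372 m
R = 81.6372 m / 0.0254 = 3214 in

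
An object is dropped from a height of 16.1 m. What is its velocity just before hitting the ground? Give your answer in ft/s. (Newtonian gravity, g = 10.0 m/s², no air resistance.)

v = √(2gh) = √(2 × 10.0 × 16.1) = 17.9444 m/s
v = 17.9444 m/s / 0.3048 = 58.87 ft/s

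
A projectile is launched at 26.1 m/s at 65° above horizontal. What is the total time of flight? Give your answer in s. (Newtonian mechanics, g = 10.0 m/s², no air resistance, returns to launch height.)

T = 2 × v₀ × sin(θ) / g = 2 × 26.1 × sin(65°) / 10.0 = 2 × 26.1 × 0.906308 / 10.0 = 4.731 s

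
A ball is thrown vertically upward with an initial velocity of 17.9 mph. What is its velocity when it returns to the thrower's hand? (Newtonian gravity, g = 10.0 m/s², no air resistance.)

By conservation of energy (no air resistance), the ball returns to the throw height with the same speed as launch, but directed downward.
|v_ground| = v₀ = 17.9 mph
v_ground = 17.9 mph (downward)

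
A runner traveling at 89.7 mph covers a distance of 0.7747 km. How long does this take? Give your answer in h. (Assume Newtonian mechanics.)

d = 0.7747 km × 1000.0 = 774.7 m
v = 89.7 mph × 0.44704 = 40.0995 m/s
t = d / v = 774.7 / 40.0995 = 19.3194 s
t = 19.3194 s / 3600.0 = 0.005367 h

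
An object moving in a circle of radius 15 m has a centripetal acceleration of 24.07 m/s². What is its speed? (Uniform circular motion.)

v = √(a_c × r) = √(24.07 × 15) = 19.0 m/s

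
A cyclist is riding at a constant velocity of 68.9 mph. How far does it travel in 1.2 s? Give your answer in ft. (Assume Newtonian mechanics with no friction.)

v = 68.9 mph × 0.44704 = 30.8011 m/s
d = v × t = 30.8011 × 1.2 = 36.9613 m
d = 36.9613 m / 0.3048 = 121.3 ft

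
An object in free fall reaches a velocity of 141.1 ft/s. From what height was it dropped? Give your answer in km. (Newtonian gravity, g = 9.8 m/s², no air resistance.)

v = 141.1 ft/s × 0.3048 = 43.0073 m/s
h = v² / (2g) = 43.0073² / (2 × 9.8) = 94.3688 m
h = 94.3688 m / 1000.0 = 0.09437 km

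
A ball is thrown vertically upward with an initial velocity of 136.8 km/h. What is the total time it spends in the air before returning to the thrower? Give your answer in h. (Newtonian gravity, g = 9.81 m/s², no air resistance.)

v₀ = 136.8 km/h × 0.2777777777777778 = 38.0 m/s
t_total = 2 × v₀ / g = 2 × 38.0 / 9.81 = 7.7472 s
t_total = 7.7472 s / 3600.0 = 0.002152 h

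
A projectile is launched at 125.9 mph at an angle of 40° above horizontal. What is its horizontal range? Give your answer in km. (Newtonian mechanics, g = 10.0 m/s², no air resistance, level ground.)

v₀ = 125.9 mph × 0.44704 = 56.2823 m/s
R = v₀² × sin(2θ) / g = 56.2823² × sin(2 × 40°) / 10.0 = 3167.7 × 0.984808 / 10.0 = 311.958 m
R = 311.958 m / 1000.0 = 0.312 km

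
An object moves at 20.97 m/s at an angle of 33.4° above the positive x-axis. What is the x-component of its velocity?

vₓ = v cos(θ) = 20.97 × cos(33.4°) = 17.51 m/s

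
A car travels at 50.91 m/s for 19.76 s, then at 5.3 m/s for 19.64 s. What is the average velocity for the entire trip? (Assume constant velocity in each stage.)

d₁ = v₁t₁ = 50.91 × 19.76 = 1005.9816 m
d₂ = v₂t₂ = 5.3 × 19.64 = 104.092 m
d_total = 1110.0736 m, t_total = 39.4 s
v_avg = d_total/t_total = 1110.0736/39.4 = 28.17 m/s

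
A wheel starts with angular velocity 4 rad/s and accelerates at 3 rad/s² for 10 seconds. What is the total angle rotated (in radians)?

θ = ω₀t + ½αt² = 4×10 + ½×3×10² = 190.0 rad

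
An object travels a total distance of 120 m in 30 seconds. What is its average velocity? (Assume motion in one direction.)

v_avg = Δd / Δt = 120 / 30 = 4.0 m/s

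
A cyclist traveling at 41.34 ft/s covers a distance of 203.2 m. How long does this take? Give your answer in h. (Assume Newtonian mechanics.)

v = 41.34 ft/s × 0.3048 = 12.6004 m/s
t = d / v = 203.2 / 12.6004 = 16.1265 s
t = 16.1265 s / 3600.0 = 0.00448 h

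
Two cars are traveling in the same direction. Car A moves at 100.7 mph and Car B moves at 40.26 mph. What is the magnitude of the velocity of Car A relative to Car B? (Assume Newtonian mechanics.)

v_rel = |v_A - v_B| = |100.7 - 40.26| = 60.44 mph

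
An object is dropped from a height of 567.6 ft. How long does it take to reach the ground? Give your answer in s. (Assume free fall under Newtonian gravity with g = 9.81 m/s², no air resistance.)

h = 567.6 ft × 0.3048 = 173.004 m
t = √(2h/g) = √(2 × 173.004 / 9.81) = 5.939 s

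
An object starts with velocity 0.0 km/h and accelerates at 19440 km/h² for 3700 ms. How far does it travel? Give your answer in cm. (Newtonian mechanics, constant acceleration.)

v₀ = 0.0 km/h × 0.2777777777777778 = 0.0 m/s
a = 19440 km/h² × 7.716049382716049e-05 = 1.5 m/s²
t = 3700 ms × 0.001 = 3.7 s
d = v₀ × t + ½ × a × t² = 0.0 × 3.7 + 0.5 × 1.5 × 3.7² = 10.2675 m
d = 10.2675 m / 0.01 = 1027 cm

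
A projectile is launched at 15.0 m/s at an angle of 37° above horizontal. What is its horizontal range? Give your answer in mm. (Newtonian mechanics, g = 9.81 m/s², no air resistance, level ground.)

R = v₀² × sin(2θ) / g = 15.0² × sin(2 × 37°) / 9.81 = 225.0 × 0.961262 / 9.81 = 22.0473 m
R = 22.0473 m / 0.001 = 22050 mm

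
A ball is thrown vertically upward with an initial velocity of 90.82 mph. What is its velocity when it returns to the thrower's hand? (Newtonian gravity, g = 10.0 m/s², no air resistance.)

By conservation of energy (no air resistance), the ball returns to the throw height with the same speed as launch, but directed downward.
|v_ground| = v₀ = 90.82 mph
v_ground = 90.82 mph (downward)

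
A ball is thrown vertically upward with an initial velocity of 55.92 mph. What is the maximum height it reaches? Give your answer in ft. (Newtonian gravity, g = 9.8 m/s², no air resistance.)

v₀ = 55.92 mph × 0.44704 = 24.9985 m/s
h_max = v₀² / (2g) = 24.9985² / (2 × 9.8) = 624.925 / 19.6 = 31.8839 m
h_max = 31.8839 m / 0.3048 = 104.6 ft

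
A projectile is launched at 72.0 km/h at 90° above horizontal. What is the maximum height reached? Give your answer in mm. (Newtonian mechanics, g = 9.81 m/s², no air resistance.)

v₀ = 72.0 km/h × 0.2777777777777778 = 20.0 m/s
H = v₀² × sin²(θ) / (2g) = 20.0² × sin(90°)² / (2 × 9.81) = 400.0 × 1.0 / 19.62 = 20.3874 m
H = 20.3874 m / 0.001 = 20390 mm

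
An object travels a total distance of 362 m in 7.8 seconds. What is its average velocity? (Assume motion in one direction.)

v_avg = Δd / Δt = 362 / 7.8 = 46.41 m/s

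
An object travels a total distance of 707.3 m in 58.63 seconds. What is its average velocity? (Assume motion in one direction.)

v_avg = Δd / Δt = 707.3 / 58.63 = 12.06 m/s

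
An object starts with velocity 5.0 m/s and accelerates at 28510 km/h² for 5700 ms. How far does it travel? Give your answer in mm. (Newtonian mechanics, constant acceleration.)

a = 28510 km/h² × 7.716049382716049e-05 = 2.19985 m/s²
t = 5700 ms × 0.001 = 5.7 s
d = v₀ × t + ½ × a × t² = 5.0 × 5.7 + 0.5 × 2.19985 × 5.7² = 64.2366 m
d = 64.2366 m / 0.001 = 64240 mm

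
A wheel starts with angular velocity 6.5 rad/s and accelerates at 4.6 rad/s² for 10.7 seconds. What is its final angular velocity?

ω = ω₀ + αt = 6.5 + 4.6 × 10.7 = 55.72 rad/s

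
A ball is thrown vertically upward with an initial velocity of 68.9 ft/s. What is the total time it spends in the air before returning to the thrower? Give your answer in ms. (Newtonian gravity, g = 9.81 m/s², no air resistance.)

v₀ = 68.9 ft/s × 0.3048 = 21.0007 m/s
t_total = 2 × v₀ / g = 2 × 21.0007 / 9.81 = 4.28149 s
t_total = 4.28149 s / 0.001 = 4281 ms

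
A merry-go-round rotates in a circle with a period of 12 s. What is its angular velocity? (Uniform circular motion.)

ω = 2π/T = 2π/12 = 0.5236 rad/s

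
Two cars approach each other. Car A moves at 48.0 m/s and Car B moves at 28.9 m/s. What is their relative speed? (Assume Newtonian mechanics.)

v_rel = v_A + v_B = 48.0 + 28.9 = 76.9 m/s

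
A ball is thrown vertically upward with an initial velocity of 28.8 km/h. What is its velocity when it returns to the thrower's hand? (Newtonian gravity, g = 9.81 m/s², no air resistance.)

By conservation of energy (no air resistance), the ball returns to the throw height with the same speed as launch, but directed downward.
|v_ground| = v₀ = 28.8 km/h
v_ground = 28.8 km/h (downward)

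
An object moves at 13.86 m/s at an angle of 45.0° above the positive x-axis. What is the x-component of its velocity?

vₓ = v cos(θ) = 13.86 × cos(45.0°) = 9.8 m/s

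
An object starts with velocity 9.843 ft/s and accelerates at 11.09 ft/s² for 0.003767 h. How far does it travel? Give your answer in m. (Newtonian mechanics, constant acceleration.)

v₀ = 9.843 ft/s × 0.3048 = 3.00015 m/s
a = 11.09 ft/s² × 0.3048 = 3.38023 m/s²
t = 0.003767 h × 3600.0 = 13.5612 s
d = v₀ × t + ½ × a × t² = 3.00015 × 13.5612 + 0.5 × 3.38023 × 13.5612² = 351.5 m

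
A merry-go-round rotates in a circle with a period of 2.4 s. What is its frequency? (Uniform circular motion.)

f = 1/T = 1/2.4 = 0.4167 Hz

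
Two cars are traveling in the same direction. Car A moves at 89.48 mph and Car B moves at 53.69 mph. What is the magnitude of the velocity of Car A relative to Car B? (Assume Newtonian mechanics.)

v_rel = |v_A - v_B| = |89.48 - 53.69| = 35.79 mph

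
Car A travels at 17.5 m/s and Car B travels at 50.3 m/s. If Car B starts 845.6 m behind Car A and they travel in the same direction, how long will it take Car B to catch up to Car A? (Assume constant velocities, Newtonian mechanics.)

Relative speed: v_rel = 50.3 - 17.5 = 32.8 m/s
Time to catch: t = d₀/v_rel = 845.6/32.8 = 25.78 s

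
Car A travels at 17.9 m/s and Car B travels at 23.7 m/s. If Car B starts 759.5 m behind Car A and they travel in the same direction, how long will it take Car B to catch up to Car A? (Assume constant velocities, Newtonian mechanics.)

Relative speed: v_rel = 23.7 - 17.9 = 5.8 m/s
Time to catch: t = d₀/v_rel = 759.5/5.8 = 130.95 s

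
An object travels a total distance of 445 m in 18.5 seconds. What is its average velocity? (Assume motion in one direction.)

v_avg = Δd / Δt = 445 / 18.5 = 24.05 m/s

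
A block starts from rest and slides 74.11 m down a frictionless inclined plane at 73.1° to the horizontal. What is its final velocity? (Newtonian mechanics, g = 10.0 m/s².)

a = g sin(θ) = 10.0 × sin(73.1°) = 9.5681 m/s²
v = √(2ad) = √(2 × 9.5681 × 74.11) = 37.66 m/s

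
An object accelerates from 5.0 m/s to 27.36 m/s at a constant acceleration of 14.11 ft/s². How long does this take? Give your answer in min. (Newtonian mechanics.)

a = 14.11 ft/s² × 0.3048 = 4.30073 m/s²
t = (v - v₀) / a = (27.36 - 5.0) / 4.30073 = 5.19912 s
t = 5.19912 s / 60.0 = 0.08665 min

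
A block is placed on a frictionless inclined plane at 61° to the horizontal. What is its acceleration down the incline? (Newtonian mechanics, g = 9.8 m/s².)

a = g sin(θ) = 9.8 × sin(61°) = 9.8 × 0.8746 = 8.57 m/s²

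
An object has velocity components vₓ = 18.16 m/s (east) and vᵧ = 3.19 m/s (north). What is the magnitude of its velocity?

|v| = √(vₓ² + vᵧ²) = √(18.16² + 3.19²) = √(339.9617) = 18.44 m/s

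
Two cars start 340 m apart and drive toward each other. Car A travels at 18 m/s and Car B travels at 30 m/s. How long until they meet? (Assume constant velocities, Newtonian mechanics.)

Combined speed: v_combined = 18 + 30 = 48 m/s
Time to meet: t = d/v_combined = 340/48 = 7.08 s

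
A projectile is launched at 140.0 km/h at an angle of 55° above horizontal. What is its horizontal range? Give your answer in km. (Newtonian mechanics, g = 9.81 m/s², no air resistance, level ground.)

v₀ = 140.0 km/h × 0.2777777777777778 = 38.8889 m/s
R = v₀² × sin(2θ) / g = 38.8889² × sin(2 × 55°) / 9.81 = 1512.35 × 0.939693 / 9.81 = 144.867 m
R = 144.867 m / 1000.0 = 0.1449 km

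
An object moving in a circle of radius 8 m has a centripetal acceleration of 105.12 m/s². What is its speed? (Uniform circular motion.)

v = √(a_c × r) = √(105.12 × 8) = 29.0 m/s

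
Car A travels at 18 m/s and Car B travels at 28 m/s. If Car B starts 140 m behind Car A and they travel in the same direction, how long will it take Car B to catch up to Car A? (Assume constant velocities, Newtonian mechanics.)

Relative speed: v_rel = 28 - 18 = 10 m/s
Time to catch: t = d₀/v_rel = 140/10 = 14.0 s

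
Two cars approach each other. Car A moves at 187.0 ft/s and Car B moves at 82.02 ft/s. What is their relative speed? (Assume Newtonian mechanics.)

v_rel = v_A + v_B = 187.0 + 82.02 = 269.02 ft/s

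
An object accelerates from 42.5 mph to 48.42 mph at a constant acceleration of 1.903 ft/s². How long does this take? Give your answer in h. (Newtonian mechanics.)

v₀ = 42.5 mph × 0.44704 = 18.9992 m/s
v = 48.42 mph × 0.44704 = 21.6457 m/s
a = 1.903 ft/s² × 0.3048 = 0.580034 m/s²
t = (v - v₀) / a = (21.6457 - 18.9992) / 0.580034 = 4.56266 s
t = 4.56266 s / 3600.0 = 0.001267 h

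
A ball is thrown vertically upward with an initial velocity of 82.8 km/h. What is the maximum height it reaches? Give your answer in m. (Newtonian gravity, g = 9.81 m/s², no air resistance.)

v₀ = 82.8 km/h × 0.2777777777777778 = 23.0 m/s
h_max = v₀² / (2g) = 23.0² / (2 × 9.81) = 529.0 / 19.62 = 26.96 m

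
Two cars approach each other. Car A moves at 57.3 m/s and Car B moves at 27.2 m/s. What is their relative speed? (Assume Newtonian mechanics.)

v_rel = v_A + v_B = 57.3 + 27.2 = 84.5 m/s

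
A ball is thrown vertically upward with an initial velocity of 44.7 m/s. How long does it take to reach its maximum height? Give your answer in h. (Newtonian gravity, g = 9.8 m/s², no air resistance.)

t_up = v₀ / g = 44.7 / 9.8 = 4.56122 s
t_up = 4.56122 s / 3600.0 = 0.001267 h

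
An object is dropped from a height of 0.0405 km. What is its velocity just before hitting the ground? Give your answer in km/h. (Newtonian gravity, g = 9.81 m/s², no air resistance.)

h = 0.0405 km × 1000.0 = 40.5 m
v = √(2gh) = √(2 × 9.81 × 40.5) = 28.1888 m/s
v = 28.1888 m/s / 0.2777777777777778 = 101.5 km/h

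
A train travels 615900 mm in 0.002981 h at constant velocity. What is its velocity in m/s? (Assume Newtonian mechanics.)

d = 615900 mm × 0.001 = 615.9 m
t = 0.002981 h × 3600.0 = 10.7316 s
v = d / t = 615.9 / 10.7316 = 57.39 m/s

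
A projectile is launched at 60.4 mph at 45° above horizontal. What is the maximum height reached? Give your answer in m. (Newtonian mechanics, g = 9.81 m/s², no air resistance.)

v₀ = 60.4 mph × 0.44704 = 27.0012 m/s
H = v₀² × sin²(θ) / (2g) = 27.0012² × sin(45°)² / (2 × 9.81) = 729.065 × 0.5 / 19.62 = 18.58 m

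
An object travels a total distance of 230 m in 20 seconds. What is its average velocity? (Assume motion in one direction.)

v_avg = Δd / Δt = 230 / 20 = 11.5 m/s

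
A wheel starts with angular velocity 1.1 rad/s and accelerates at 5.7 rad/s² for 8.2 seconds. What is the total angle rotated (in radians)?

θ = ω₀t + ½αt² = 1.1×8.2 + ½×5.7×8.2² = 200.65 rad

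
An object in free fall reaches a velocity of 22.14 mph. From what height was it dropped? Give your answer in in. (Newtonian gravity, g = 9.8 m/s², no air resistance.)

v = 22.14 mph × 0.44704 = 9.89747 m/s
h = v² / (2g) = 9.89747² / (2 × 9.8) = 4.99795 m
h = 4.99795 m / 0.0254 = 196.8 in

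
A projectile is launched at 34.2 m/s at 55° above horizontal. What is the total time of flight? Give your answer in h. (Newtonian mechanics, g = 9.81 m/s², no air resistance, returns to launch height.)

T = 2 × v₀ × sin(θ) / g = 2 × 34.2 × sin(55°) / 9.81 = 2 × 34.2 × 0.819152 / 9.81 = 5.71152 s
T = 5.71152 s / 3600.0 = 0.001587 h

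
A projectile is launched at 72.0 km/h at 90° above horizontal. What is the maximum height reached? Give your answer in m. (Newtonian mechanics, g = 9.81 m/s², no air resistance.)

v₀ = 72.0 km/h × 0.2777777777777778 = 20.0 m/s
H = v₀² × sin²(θ) / (2g) = 20.0² × sin(90°)² / (2 × 9.81) = 400.0 × 1.0 / 19.62 = 20.39 m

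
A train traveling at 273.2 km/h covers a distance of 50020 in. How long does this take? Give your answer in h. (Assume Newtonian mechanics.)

d = 50020 in × 0.0254 = 1270.51 m
v = 273.2 km/h × 0.2777777777777778 = 75.8889 m/s
t = d / v = 1270.51 / 75.8889 = 16.7417 s
t = 16.7417 s / 3600.0 = 0.00465 h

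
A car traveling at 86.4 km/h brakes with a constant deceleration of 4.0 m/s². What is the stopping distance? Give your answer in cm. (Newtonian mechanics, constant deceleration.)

v₀ = 86.4 km/h × 0.2777777777777778 = 24.0 m/s
d = v₀² / (2a) = 24.0² / (2 × 4.0) = 576.0 / 8.0 = 72.0 m
d = 72.0 m / 0.01 = 7200 cm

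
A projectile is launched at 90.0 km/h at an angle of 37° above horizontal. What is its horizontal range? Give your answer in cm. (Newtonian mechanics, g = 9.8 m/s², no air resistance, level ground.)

v₀ = 90.0 km/h × 0.2777777777777778 = 25.0 m/s
R = v₀² × sin(2θ) / g = 25.0² × sin(2 × 37°) / 9.8 = 625.0 × 0.961262 / 9.8 = 61.305 m
R = 61.305 m / 0.01 = 6130 cm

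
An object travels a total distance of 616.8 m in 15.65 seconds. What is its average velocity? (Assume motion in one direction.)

v_avg = Δd / Δt = 616.8 / 15.65 = 39.41 m/s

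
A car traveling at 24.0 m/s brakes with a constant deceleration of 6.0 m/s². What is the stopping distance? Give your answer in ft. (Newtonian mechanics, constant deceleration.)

d = v₀² / (2a) = 24.0² / (2 × 6.0) = 576.0 / 12.0 = 48.0 m
d = 48.0 m / 0.3048 = 157.5 ft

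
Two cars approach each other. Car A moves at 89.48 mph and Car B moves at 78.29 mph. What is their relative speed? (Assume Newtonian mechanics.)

v_rel = v_A + v_B = 89.48 + 78.29 = 167.77 mph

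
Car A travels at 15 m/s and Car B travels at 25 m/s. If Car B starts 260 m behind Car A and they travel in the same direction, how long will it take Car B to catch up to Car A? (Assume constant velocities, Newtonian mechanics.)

Relative speed: v_rel = 25 - 15 = 10 m/s
Time to catch: t = d₀/v_rel = 260/10 = 26.0 s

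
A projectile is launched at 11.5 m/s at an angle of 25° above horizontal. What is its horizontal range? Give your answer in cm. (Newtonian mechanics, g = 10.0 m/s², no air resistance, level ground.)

R = v₀² × sin(2θ) / g = 11.5² × sin(2 × 25°) / 10.0 = 132.25 × 0.766044 / 10.0 = 10.1309 m
R = 10.1309 m / 0.01 = 1013 cm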